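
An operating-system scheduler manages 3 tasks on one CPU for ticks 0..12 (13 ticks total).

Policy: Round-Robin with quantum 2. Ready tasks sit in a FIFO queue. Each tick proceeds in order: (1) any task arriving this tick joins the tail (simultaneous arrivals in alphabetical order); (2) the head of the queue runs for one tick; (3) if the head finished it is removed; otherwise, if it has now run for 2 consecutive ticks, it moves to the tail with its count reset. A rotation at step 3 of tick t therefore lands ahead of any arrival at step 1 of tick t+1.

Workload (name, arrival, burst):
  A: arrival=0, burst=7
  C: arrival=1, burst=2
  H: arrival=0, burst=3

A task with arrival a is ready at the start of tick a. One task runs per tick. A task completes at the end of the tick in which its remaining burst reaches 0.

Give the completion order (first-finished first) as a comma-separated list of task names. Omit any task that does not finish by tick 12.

completion order = C, H, A

t=0: queue=[A,H] q_used=0 → run A
t=1: queue=[A,H,C] q_used=1 → run A
t=2: queue=[H,C,A] q_used=0 → run H
t=3: queue=[H,C,A] q_used=1 → run H
t=4: queue=[C,A,H] q_used=0 → run C
t=5: queue=[C,A,H] q_used=1 → run C
t=6: queue=[A,H] q_used=0 → run A
t=7: queue=[A,H] q_used=1 → run A
t=8: queue=[H,A] q_used=0 → run H
t=9: queue=[A] q_used=0 → run A
t=10: queue=[A] q_used=1 → run A
t=11: queue=[A] q_used=0 → run A
t=12: (idle)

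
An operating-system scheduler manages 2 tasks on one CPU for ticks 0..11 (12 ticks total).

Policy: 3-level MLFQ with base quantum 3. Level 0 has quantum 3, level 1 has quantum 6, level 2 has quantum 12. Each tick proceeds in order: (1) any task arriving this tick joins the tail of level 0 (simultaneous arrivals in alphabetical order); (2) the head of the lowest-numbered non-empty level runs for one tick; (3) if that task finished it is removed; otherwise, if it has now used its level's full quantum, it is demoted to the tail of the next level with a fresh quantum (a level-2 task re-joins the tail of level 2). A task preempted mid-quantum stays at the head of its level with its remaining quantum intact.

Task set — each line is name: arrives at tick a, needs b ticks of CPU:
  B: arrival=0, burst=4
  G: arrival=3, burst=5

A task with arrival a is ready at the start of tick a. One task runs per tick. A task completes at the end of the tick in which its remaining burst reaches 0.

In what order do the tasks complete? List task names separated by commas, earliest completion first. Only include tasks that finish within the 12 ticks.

completion order = B, G

t=0: L0/L1/L2 = B/-/- → run B
t=1: L0/L1/L2 = B/-/- → run B
t=2: L0/L1/L2 = B/-/- → run B
t=3: L0/L1/L2 = G/B/- → run G
t=4: L0/L1/L2 = G/B/- → run G
t=5: L0/L1/L2 = G/B/- → run G
t=6: L0/L1/L2 = -/BG/- → run B
t=7: L0/L1/L2 = -/G/- → run G
t=8: L0/L1/L2 = -/G/- → run G
t=9: (idle)
t=10: (idle)
t=11: (idle)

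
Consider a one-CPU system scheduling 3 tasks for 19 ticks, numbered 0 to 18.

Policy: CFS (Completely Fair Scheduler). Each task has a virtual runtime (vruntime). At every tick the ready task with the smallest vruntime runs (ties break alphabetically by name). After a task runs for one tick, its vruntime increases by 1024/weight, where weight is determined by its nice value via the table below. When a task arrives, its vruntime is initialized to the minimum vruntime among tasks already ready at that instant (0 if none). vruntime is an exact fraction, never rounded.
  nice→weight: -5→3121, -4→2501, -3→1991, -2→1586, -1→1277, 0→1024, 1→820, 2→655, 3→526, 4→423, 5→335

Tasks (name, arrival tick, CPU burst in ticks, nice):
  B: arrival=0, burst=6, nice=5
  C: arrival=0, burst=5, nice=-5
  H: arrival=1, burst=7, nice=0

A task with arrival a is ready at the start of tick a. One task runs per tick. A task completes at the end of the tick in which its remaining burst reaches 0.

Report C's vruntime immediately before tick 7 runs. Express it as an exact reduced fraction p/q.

t=0: vr[B=0 C=0] → run B
t=1: vr[B=1024/335 C=0 H=0] → run C
t=2: vr[B=1024/335 C=1024/3121 H=0] → run H
t=3: vr[B=1024/335 C=1024/3121 H=1] → run C
t=4: vr[B=1024/335 C=2048/3121 H=1] → run C
t=5: vr[B=1024/335 C=3072/3121 H=1] → run C
t=6: vr[B=1024/335 C=4096/3121 H=1] → run H
t=7: vr[B=1024/335 C=4096/3121 H=2] → run C
t=8: vr[B=1024/335 H=2] → run H
t=9: vr[B=1024/335 H=3] → run H
t=10: vr[B=1024/335 H=4] → run B
t=11: vr[B=2048/335 H=4] → run H
t=12: vr[B=2048/335 H=5] → run H
t=13: vr[B=2048/335 H=6] → run H
t=14: vr[B=2048/335] → run B
t=15: vr[B=3072/335] → run B
t=16: vr[B=4096/335] → run B
t=17: vr[B=1024/67] → run B
t=18: (idle)

vruntime(C, start of tick 7) = 4096/3121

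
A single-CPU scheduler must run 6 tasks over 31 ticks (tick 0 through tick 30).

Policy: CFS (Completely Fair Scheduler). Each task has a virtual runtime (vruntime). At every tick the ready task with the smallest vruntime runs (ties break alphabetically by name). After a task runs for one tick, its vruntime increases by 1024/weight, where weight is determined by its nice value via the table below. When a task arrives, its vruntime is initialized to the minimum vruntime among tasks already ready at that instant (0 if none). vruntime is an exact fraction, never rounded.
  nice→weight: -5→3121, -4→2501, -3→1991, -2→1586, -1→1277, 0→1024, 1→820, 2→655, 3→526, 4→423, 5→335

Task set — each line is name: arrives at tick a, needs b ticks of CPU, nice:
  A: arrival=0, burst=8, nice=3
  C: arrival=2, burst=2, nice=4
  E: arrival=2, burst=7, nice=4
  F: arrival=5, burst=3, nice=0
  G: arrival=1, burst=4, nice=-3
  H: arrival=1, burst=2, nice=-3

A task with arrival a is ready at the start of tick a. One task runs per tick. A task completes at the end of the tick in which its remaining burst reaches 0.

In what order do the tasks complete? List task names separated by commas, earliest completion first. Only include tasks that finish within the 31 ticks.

t=0: vr[A=0] → run A
t=1: vr[A=512/263 G=512/263 H=512/263] → run A
t=2: vr[A=1024/263 C=512/263 E=512/263 G=512/263 H=512/263] → run C
t=3: vr[A=1024/263 C=485888/111249 E=512/263 G=512/263 H=512/263] → run E
t=4: vr[A=1024/263 C=485888/111249 E=485888/111249 G=512/263 H=512/263] → run G
t=5: vr[A=1024/263 C=485888/111249 E=485888/111249 F=512/263 G=1288704/523633 H=512/263] → run F
t=6: vr[A=1024/263 C=485888/111249 E=485888/111249 F=775/263 G=1288704/523633 H=512/263] → run H
t=7: vr[A=1024/263 C=485888/111249 E=485888/111249 F=775/263 G=1288704/523633 H=1288704/523633] → run G
t=8: vr[A=1024/263 C=485888/111249 E=485888/111249 F=775/263 G=1558016/523633 H=1288704/523633] → run H
t=9: vr[A=1024/263 C=485888/111249 E=485888/111249 F=775/263 G=1558016/523633] → run F
t=10: vr[A=1024/263 C=485888/111249 E=485888/111249 F=1038/263 G=1558016/523633] → run G
t=11: vr[A=1024/263 C=485888/111249 E=485888/111249 F=1038/263 G=1827328/523633] → run G
t=12: vr[A=1024/263 C=485888/111249 E=485888/111249 F=1038/263] → run A
t=13: vr[A=1536/263 C=485888/111249 E=485888/111249 F=1038/263] → run F
t=14: vr[A=1536/263 C=485888/111249 E=485888/111249] → run C
t=15: vr[A=1536/263 E=485888/111249] → run E
t=16: vr[A=1536/263 E=755200/111249] → run A
t=17: vr[A=2048/263 E=755200/111249] → run E
t=18: vr[A=2048/263 E=341504/37083] → run A
t=19: vr[A=2560/263 E=341504/37083] → run E
t=20: vr[A=2560/263 E=1293824/111249] → run A
t=21: vr[A=3072/263 E=1293824/111249] → run E
t=22: vr[A=3072/263 E=1563136/111249] → run A
t=23: vr[A=3584/263 E=1563136/111249] → run A
t=24: vr[E=1563136/111249] → run E
t=25: vr[E=610816/37083] → run E
t=26: (idle)
t=27: (idle)
t=28: (idle)
t=29: (idle)
t=30: (idle)

completion order = H, G, F, C, A, E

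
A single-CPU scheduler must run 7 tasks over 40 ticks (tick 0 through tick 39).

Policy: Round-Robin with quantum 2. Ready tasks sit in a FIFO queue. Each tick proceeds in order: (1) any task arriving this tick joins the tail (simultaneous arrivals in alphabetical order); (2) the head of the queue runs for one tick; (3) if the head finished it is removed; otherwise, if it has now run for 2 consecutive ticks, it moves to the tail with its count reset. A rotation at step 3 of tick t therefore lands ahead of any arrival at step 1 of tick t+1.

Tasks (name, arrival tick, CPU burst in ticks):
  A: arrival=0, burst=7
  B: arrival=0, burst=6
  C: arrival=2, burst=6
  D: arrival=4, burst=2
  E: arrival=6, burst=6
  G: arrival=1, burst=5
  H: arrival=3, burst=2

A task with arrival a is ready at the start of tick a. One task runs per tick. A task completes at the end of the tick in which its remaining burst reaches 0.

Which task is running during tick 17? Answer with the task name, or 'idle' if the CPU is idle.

running at tick 17 = G

t=0: queue=[A,B] q_used=0 → run A
t=1: queue=[A,B,G] q_used=1 → run A
t=2: queue=[B,G,A,C] q_used=0 → run B
t=3: queue=[B,G,A,C,H] q_used=1 → run B
t=4: queue=[G,A,C,H,B,D] q_used=0 → run G
t=5: queue=[G,A,C,H,B,D] q_used=1 → run G
t=6: queue=[A,C,H,B,D,G,E] q_used=0 → run A
t=7: queue=[A,C,H,B,D,G,E] q_used=1 → run A
t=8: queue=[C,H,B,D,G,E,A] q_used=0 → run C
t=9: queue=[C,H,B,D,G,E,A] q_used=1 → run C
t=10: queue=[H,B,D,G,E,A,C] q_used=0 → run H
t=11: queue=[H,B,D,G,E,A,C] q_used=1 → run H
t=12: queue=[B,D,G,E,A,C] q_used=0 → run B
t=13: queue=[B,D,G,E,A,C] q_used=1 → run B
t=14: queue=[D,G,E,A,C,B] q_used=0 → run D
t=15: queue=[D,G,E,A,C,B] q_used=1 → run D
t=16: queue=[G,E,A,C,B] q_used=0 → run G
t=17: queue=[G,E,A,C,B] q_used=1 → run G
t=18: queue=[E,A,C,B,G] q_used=0 → run E
t=19: queue=[E,A,C,B,G] q_used=1 → run E
t=20: queue=[A,C,B,G,E] q_used=0 → run A
t=21: queue=[A,C,B,G,E] q_used=1 → run A
t=22: queue=[C,B,G,E,A] q_used=0 → run C
t=23: queue=[C,B,G,E,A] q_used=1 → run C
t=24: queue=[B,G,E,A,C] q_used=0 → run B
t=25: queue=[B,G,E,A,C] q_used=1 → run B
t=26: queue=[G,E,A,C] q_used=0 → run G
t=27: queue=[E,A,C] q_used=0 → run E
t=28: queue=[E,A,C] q_used=1 → run E
t=29: queue=[A,C,E] q_used=0 → run A
t=30: queue=[C,E] q_used=0 → run C
t=31: queue=[C,E] q_used=1 → run C
t=32: queue=[E] q_used=0 → run E
t=33: queue=[E] q_used=1 → run E
t=34: (idle)
t=35: (idle)
t=36: (idle)
t=37: (idle)
t=38: (idle)
t=39: (idle)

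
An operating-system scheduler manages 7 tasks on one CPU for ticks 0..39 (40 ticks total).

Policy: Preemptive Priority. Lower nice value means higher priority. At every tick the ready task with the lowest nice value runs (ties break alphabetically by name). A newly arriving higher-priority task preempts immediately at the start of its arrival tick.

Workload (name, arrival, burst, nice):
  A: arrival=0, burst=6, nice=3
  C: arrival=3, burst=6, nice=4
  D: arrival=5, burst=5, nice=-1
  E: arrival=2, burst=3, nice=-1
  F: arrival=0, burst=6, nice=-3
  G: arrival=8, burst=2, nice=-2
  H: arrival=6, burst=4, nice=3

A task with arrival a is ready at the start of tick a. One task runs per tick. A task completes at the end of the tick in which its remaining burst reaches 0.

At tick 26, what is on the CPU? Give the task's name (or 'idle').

t=0: ready={A,F} → run F
t=1: ready={A,F} → run F
t=2: ready={A,E,F} → run F
t=3: ready={A,C,E,F} → run F
t=4: ready={A,C,E,F} → run F
t=5: ready={A,C,D,E,F} → run F
t=6: ready={A,C,D,E,H} → run D
t=7: ready={A,C,D,E,H} → run D
t=8: ready={A,C,D,E,G,H} → run G
t=9: ready={A,C,D,E,G,H} → run G
t=10: ready={A,C,D,E,H} → run D
t=11: ready={A,C,D,E,H} → run D
t=12: ready={A,C,D,E,H} → run D
t=13: ready={A,C,E,H} → run E
t=14: ready={A,C,E,H} → run E
t=15: ready={A,C,E,H} → run E
t=16: ready={A,C,H} → run A
t=17: ready={A,C,H} → run A
t=18: ready={A,C,H} → run A
t=19: ready={A,C,H} → run A
t=20: ready={A,C,H} → run A
t=21: ready={A,C,H} → run A
t=22: ready={C,H} → run H
t=23: ready={C,H} → run H
t=24: ready={C,H} → run H
t=25: ready={C,H} → run H
t=26: ready={C} → run C
t=27: ready={C} → run C
t=28: ready={C} → run C
t=29: ready={C} → run C
t=30: ready={C} → run C
t=31: ready={C} → run C
t=32: (idle)
t=33: (idle)
t=34: (idle)
t=35: (idle)
t=36: (idle)
t=37: (idle)
t=38: (idle)
t=39: (idle)

running at tick 26 = C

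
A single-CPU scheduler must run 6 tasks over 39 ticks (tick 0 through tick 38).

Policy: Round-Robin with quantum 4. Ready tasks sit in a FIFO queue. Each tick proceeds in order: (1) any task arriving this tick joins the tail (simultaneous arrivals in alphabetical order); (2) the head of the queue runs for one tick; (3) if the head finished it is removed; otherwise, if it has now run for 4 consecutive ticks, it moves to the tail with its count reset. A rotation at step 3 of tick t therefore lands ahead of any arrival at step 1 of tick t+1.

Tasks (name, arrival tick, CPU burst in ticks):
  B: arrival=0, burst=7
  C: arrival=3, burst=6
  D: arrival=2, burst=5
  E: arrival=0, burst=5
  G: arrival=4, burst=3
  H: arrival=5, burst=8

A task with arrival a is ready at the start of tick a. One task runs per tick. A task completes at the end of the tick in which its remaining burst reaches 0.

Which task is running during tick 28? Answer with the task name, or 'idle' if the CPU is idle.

running at tick 28 = C

t=0: queue=[B,E] q_used=0 → run B
t=1: queue=[B,E] q_used=1 → run B
t=2: queue=[B,E,D] q_used=2 → run B
t=3: queue=[B,E,D,C] q_used=3 → run B
t=4: queue=[E,D,C,B,G] q_used=0 → run E
t=5: queue=[E,D,C,B,G,H] q_used=1 → run E
t=6: queue=[E,D,C,B,G,H] q_used=2 → run E
t=7: queue=[E,D,C,B,G,H] q_used=3 → run E
t=8: queue=[D,C,B,G,H,E] q_used=0 → run D
t=9: queue=[D,C,B,G,H,E] q_used=1 → run D
t=10: queue=[D,C,B,G,H,E] q_used=2 → run D
t=11: queue=[D,C,B,G,H,E] q_used=3 → run D
t=12: queue=[C,B,G,H,E,D] q_used=0 → run C
t=13: queue=[C,B,G,H,E,D] q_used=1 → run C
t=14: queue=[C,B,G,H,E,D] q_used=2 → run C
t=15: queue=[C,B,G,H,E,D] q_used=3 → run C
t=16: queue=[B,G,H,E,D,C] q_used=0 → run B
t=17: queue=[B,G,H,E,D,C] q_used=1 → run B
t=18: queue=[B,G,H,E,D,C] q_used=2 → run B
t=19: queue=[G,H,E,D,C] q_used=0 → run G
t=20: queue=[G,H,E,D,C] q_used=1 → run G
t=21: queue=[G,H,E,D,C] q_used=2 → run G
t=22: queue=[H,E,D,C] q_used=0 → run H
t=23: queue=[H,E,D,C] q_used=1 → run H
t=24: queue=[H,E,D,C] q_used=2 → run H
t=25: queue=[H,E,D,C] q_used=3 → run H
t=26: queue=[E,D,C,H] q_used=0 → run E
t=27: queue=[D,C,H] q_used=0 → run D
t=28: queue=[C,H] q_used=0 → run C
t=29: queue=[C,H] q_used=1 → run C
t=30: queue=[H] q_used=0 → run H
t=31: queue=[H] q_used=1 → run H
t=32: queue=[H] q_used=2 → run H
t=33: queue=[H] q_used=3 → run H
t=34: (idle)
t=35: (idle)
t=36: (idle)
t=37: (idle)
t=38: (idle)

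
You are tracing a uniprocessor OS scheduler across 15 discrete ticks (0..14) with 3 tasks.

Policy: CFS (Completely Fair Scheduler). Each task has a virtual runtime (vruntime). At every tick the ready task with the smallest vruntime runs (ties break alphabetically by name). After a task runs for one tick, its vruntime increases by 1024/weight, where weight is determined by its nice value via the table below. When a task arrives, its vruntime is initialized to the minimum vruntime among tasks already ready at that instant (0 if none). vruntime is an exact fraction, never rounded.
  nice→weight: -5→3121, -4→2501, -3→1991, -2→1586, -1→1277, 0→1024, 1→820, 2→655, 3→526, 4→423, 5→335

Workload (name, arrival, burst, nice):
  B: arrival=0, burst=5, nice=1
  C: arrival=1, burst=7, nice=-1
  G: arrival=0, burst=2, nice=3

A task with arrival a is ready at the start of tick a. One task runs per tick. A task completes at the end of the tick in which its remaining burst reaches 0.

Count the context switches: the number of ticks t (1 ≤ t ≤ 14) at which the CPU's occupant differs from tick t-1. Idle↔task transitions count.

context switches = 13

t=0: vr[B=0 G=0] → run B
t=1: vr[B=256/205 C=0 G=0] → run C
t=2: vr[B=256/205 C=1024/1277 G=0] → run G
t=3: vr[B=256/205 C=1024/1277 G=512/263] → run C
t=4: vr[B=256/205 C=2048/1277 G=512/263] → run B
t=5: vr[B=512/205 C=2048/1277 G=512/263] → run C
t=6: vr[B=512/205 C=3072/1277 G=512/263] → run G
t=7: vr[B=512/205 C=3072/1277] → run C
t=8: vr[B=512/205 C=4096/1277] → run B
t=9: vr[B=768/205 C=4096/1277] → run C
t=10: vr[B=768/205 C=5120/1277] → run B
t=11: vr[B=1024/205 C=5120/1277] → run C
t=12: vr[B=1024/205 C=6144/1277] → run C
t=13: vr[B=1024/205] → run B
t=14: (idle)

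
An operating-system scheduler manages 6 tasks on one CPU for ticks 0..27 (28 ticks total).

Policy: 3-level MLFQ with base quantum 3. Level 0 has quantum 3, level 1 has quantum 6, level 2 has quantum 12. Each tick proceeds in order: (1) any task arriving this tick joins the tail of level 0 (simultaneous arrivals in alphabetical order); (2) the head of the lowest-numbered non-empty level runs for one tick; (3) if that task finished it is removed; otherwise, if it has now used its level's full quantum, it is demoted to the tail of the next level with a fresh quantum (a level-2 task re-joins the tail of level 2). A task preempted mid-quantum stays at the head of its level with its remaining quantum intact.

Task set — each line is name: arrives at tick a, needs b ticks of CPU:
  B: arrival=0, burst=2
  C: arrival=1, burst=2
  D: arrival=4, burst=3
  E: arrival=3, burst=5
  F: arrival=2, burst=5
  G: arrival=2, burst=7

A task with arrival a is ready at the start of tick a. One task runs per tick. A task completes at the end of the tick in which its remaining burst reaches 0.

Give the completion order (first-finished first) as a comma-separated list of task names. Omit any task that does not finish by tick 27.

t=0: L0/L1/L2 = B/-/- → run B
t=1: L0/L1/L2 = BC/-/- → run B
t=2: L0/L1/L2 = CFG/-/- → run C
t=3: L0/L1/L2 = CFGE/-/- → run C
t=4: L0/L1/L2 = FGED/-/- → run F
t=5: L0/L1/L2 = FGED/-/- → run F
t=6: L0/L1/L2 = FGED/-/- → run F
t=7: L0/L1/L2 = GED/F/- → run G
t=8: L0/L1/L2 = GED/F/- → run G
t=9: L0/L1/L2 = GED/F/- → run G
t=10: L0/L1/L2 = ED/FG/- → run E
t=11: L0/L1/L2 = ED/FG/- → run E
t=12: L0/L1/L2 = ED/FG/- → run E
t=13: L0/L1/L2 = D/FGE/- → run D
t=14: L0/L1/L2 = D/FGE/- → run D
t=15: L0/L1/L2 = D/FGE/- → run D
t=16: L0/L1/L2 = -/FGE/- → run F
t=17: L0/L1/L2 = -/FGE/- → run F
t=18: L0/L1/L2 = -/GE/- → run G
t=19: L0/L1/L2 = -/GE/- → run G
t=20: L0/L1/L2 = -/GE/- → run G
t=21: L0/L1/L2 = -/GE/- → run G
t=22: L0/L1/L2 = -/E/- → run E
t=23: L0/L1/L2 = -/E/- → run E
t=24: (idle)
t=25: (idle)
t=26: (idle)
t=27: (idle)

completion order = B, C, D, F, G, E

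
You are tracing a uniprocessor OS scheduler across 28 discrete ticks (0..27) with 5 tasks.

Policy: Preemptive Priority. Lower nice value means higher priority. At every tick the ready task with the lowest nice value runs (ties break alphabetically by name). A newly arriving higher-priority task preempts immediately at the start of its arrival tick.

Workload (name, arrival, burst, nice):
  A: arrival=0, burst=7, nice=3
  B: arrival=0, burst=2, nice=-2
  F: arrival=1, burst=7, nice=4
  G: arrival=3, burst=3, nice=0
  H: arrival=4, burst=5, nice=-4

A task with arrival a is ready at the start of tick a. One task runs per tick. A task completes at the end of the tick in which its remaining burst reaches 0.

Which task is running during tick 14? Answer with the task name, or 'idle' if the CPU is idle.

running at tick 14 = A

t=0: ready={A,B} → run B
t=1: ready={A,B,F} → run B
t=2: ready={A,F} → run A
t=3: ready={A,F,G} → run G
t=4: ready={A,F,G,H} → run H
t=5: ready={A,F,G,H} → run H
t=6: ready={A,F,G,H} → run H
t=7: ready={A,F,G,H} → run H
t=8: ready={A,F,G,H} → run H
t=9: ready={A,F,G} → run G
t=10: ready={A,F,G} → run G
t=11: ready={A,F} → run A
t=12: ready={A,F} → run A
t=13: ready={A,F} → run A
t=14: ready={A,F} → run A
t=15: ready={A,F} → run A
t=16: ready={A,F} → run A
t=17: ready={F} → run F
t=18: ready={F} → run F
t=19: ready={F} → run F
t=20: ready={F} → run F
t=21: ready={F} → run F
t=22: ready={F} → run F
t=23: ready={F} → run F
t=24: (idle)
t=25: (idle)
t=26: (idle)
t=27: (idle)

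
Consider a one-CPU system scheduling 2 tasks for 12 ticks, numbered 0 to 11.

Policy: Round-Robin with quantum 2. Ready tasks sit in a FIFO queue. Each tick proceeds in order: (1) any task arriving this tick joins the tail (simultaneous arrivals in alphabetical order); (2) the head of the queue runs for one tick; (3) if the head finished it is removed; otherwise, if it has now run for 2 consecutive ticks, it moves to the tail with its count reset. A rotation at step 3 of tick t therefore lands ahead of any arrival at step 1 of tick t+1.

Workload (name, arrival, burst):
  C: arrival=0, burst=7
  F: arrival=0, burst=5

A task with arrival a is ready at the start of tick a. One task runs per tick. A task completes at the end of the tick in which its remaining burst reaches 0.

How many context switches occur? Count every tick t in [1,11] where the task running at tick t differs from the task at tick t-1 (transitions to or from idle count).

t=0: queue=[C,F] q_used=0 → run C
t=1: queue=[C,F] q_used=1 → run C
t=2: queue=[F,C] q_used=0 → run F
t=3: queue=[F,C] q_used=1 → run F
t=4: queue=[C,F] q_used=0 → run C
t=5: queue=[C,F] q_used=1 → run C
t=6: queue=[F,C] q_used=0 → run F
t=7: queue=[F,C] q_used=1 → run F
t=8: queue=[C,F] q_used=0 → run C
t=9: queue=[C,F] q_used=1 → run C
t=10: queue=[F,C] q_used=0 → run F
t=11: queue=[C] q_used=0 → run C

context switches = 6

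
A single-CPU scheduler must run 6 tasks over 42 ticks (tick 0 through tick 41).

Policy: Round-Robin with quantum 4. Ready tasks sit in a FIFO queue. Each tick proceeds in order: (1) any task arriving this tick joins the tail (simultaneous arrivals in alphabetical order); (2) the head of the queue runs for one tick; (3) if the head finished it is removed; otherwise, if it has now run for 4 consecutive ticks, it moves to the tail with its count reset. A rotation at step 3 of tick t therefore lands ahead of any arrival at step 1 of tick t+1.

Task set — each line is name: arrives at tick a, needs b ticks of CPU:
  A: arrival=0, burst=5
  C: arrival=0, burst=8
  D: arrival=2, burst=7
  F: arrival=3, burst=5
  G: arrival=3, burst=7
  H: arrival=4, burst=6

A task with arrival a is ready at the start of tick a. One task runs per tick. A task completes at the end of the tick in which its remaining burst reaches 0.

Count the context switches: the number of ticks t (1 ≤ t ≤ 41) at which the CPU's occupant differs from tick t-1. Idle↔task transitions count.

context switches = 12

t=0: queue=[A,C] q_used=0 → run A
t=1: queue=[A,C] q_used=1 → run A
t=2: queue=[A,C,D] q_used=2 → run A
t=3: queue=[A,C,D,F,G] q_used=3 → run A
t=4: queue=[C,D,F,G,A,H] q_used=0 → run C
t=5: queue=[C,D,F,G,A,H] q_used=1 → run C
t=6: queue=[C,D,F,G,A,H] q_used=2 → run C
t=7: queue=[C,D,F,G,A,H] q_used=3 → run C
t=8: queue=[D,F,G,A,H,C] q_used=0 → run D
t=9: queue=[D,F,G,A,H,C] q_used=1 → run D
t=10: queue=[D,F,G,A,H,C] q_used=2 → run D
t=11: queue=[D,F,G,A,H,C] q_used=3 → run D
t=12: queue=[F,G,A,H,C,D] q_used=0 → run F
t=13: queue=[F,G,A,H,C,D] q_used=1 → run F
t=14: queue=[F,G,A,H,C,D] q_used=2 → run F
t=15: queue=[F,G,A,H,C,D] q_used=3 → run F
t=16: queue=[G,A,H,C,D,F] q_used=0 → run G
t=17: queue=[G,A,H,C,D,F] q_used=1 → run G
t=18: queue=[G,A,H,C,D,F] q_used=2 → run G
t=19: queue=[G,A,H,C,D,F] q_used=3 → run G
t=20: queue=[A,H,C,D,F,G] q_used=0 → run A
t=21: queue=[H,C,D,F,G] q_used=0 → run H
t=22: queue=[H,C,D,F,G] q_used=1 → run H
t=23: queue=[H,C,D,F,G] q_used=2 → run H
t=24: queue=[H,C,D,F,G] q_used=3 → run H
t=25: queue=[C,D,F,G,H] q_used=0 → run C
t=26: queue=[C,D,F,G,H] q_used=1 → run C
t=27: queue=[C,D,F,G,H] q_used=2 → run C
t=28: queue=[C,D,F,G,H] q_used=3 → run C
t=29: queue=[D,F,G,H] q_used=0 → run D
t=30: queue=[D,F,G,H] q_used=1 → run D
t=31: queue=[D,F,G,H] q_used=2 → run D
t=32: queue=[F,G,H] q_used=0 → run F
t=33: queue=[G,H] q_used=0 → run G
t=34: queue=[G,H] q_used=1 → run G
t=35: queue=[G,H] q_used=2 → run G
t=36: queue=[H] q_used=0 → run H
t=37: queue=[H] q_used=1 → run H
t=38: (idle)
t=39: (idle)
t=40: (idle)
t=41: (idle)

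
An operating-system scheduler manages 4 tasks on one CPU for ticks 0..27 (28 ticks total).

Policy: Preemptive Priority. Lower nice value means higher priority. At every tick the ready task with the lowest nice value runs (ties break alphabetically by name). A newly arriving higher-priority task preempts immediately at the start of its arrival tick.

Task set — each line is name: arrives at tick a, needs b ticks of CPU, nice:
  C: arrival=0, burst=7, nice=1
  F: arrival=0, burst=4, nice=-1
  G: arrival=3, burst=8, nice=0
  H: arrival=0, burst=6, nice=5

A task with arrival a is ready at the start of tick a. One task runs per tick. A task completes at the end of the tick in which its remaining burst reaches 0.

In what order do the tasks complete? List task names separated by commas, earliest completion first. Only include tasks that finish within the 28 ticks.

completion order = F, G, C, H

t=0: ready={C,F,H} → run F
t=1: ready={C,F,H} → run F
t=2: ready={C,F,H} → run F
t=3: ready={C,F,G,H} → run F
t=4: ready={C,G,H} → run G
t=5: ready={C,G,H} → run G
t=6: ready={C,G,H} → run G
t=7: ready={C,G,H} → run G
t=8: ready={C,G,H} → run G
t=9: ready={C,G,H} → run G
t=10: ready={C,G,H} → run G
t=11: ready={C,G,H} → run G
t=12: ready={C,H} → run C
t=13: ready={C,H} → run C
t=14: ready={C,H} → run C
t=15: ready={C,H} → run C
t=16: ready={C,H} → run C
t=17: ready={C,H} → run C
t=18: ready={C,H} → run C
t=19: ready={H} → run H
t=20: ready={H} → run H
t=21: ready={H} → run H
t=22: ready={H} → run H
t=23: ready={H} → run H
t=24: ready={H} → run H
t=25: (idle)
t=26: (idle)
t=27: (idle)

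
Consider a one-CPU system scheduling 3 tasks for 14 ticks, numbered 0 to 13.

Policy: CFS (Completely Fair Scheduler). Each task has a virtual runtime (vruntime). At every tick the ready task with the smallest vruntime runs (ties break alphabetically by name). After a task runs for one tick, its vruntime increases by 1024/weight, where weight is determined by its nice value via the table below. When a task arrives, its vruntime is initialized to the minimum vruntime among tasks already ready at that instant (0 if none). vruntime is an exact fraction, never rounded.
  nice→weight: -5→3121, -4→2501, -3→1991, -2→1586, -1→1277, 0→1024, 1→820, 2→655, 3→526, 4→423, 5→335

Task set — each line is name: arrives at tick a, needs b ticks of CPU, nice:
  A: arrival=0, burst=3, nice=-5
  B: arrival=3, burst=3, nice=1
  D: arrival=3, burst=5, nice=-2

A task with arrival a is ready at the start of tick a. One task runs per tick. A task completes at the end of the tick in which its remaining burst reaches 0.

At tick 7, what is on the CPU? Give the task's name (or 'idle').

t=0: vr[A=0] → run A
t=1: vr[A=1024/3121] → run A
t=2: vr[A=2048/3121] → run A
t=3: vr[B=0 D=0] → run B
t=4: vr[B=256/205 D=0] → run D
t=5: vr[B=256/205 D=512/793] → run D
t=6: vr[B=256/205 D=1024/793] → run B
t=7: vr[B=512/205 D=1024/793] → run D
t=8: vr[B=512/205 D=1536/793] → run D
t=9: vr[B=512/205 D=2048/793] → run B
t=10: vr[D=2048/793] → run D
t=11: (idle)
t=12: (idle)
t=13: (idle)

running at tick 7 = D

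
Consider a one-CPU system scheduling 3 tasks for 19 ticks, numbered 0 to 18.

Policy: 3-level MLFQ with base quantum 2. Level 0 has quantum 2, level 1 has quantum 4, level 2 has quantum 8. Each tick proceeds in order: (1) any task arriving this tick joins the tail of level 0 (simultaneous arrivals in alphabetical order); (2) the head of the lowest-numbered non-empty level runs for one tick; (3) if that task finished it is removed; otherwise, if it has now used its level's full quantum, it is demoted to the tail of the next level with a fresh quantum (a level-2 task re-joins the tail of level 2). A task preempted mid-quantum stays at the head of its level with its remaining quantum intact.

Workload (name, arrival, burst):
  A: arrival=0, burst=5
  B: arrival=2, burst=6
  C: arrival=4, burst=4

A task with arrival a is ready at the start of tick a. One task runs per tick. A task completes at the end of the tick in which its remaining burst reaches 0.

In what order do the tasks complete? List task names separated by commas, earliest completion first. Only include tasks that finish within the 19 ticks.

t=0: L0/L1/L2 = A/-/- → run A
t=1: L0/L1/L2 = A/-/- → run A
t=2: L0/L1/L2 = B/A/- → run B
t=3: L0/L1/L2 = B/A/- → run B
t=4: L0/L1/L2 = C/AB/- → run C
t=5: L0/L1/L2 = C/AB/- → run C
t=6: L0/L1/L2 = -/ABC/- → run A
t=7: L0/L1/L2 = -/ABC/- → run A
t=8: L0/L1/L2 = -/ABC/- → run A
t=9: L0/L1/L2 = -/BC/- → run B
t=10: L0/L1/L2 = -/BC/- → run B
t=11: L0/L1/L2 = -/BC/- → run B
t=12: L0/L1/L2 = -/BC/- → run B
t=13: L0/L1/L2 = -/C/- → run C
t=14: L0/L1/L2 = -/C/- → run C
t=15: (idle)
t=16: (idle)
t=17: (idle)
t=18: (idle)

completion order = A, B, C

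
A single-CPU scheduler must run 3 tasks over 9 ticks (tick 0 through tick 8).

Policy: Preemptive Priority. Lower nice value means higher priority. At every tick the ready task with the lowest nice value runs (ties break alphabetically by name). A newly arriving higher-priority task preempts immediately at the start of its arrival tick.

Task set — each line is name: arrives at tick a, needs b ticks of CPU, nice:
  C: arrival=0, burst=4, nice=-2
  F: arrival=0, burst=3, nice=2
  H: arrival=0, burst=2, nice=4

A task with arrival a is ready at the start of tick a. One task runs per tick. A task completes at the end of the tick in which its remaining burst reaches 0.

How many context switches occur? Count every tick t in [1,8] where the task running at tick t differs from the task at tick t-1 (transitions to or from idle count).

context switches = 2

t=0: ready={C,F,H} → run C
t=1: ready={C,F,H} → run C
t=2: ready={C,F,H} → run C
t=3: ready={C,F,H} → run C
t=4: ready={F,H} → run F
t=5: ready={F,H} → run F
t=6: ready={F,H} → run F
t=7: ready={H} → run H
t=8: ready={H} → run H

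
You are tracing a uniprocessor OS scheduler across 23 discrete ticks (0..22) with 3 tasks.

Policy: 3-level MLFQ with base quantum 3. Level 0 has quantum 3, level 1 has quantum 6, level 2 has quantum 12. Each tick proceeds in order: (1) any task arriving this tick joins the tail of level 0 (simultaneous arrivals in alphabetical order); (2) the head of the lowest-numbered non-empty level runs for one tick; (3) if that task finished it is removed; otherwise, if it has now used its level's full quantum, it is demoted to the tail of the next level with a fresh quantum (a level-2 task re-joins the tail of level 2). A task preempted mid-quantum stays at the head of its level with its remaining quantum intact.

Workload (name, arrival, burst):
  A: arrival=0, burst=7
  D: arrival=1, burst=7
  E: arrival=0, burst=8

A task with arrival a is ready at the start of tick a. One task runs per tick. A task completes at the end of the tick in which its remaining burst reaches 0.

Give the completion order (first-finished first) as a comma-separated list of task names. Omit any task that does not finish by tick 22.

t=0: L0/L1/L2 = AE/-/- → run A
t=1: L0/L1/L2 = AED/-/- → run A
t=2: L0/L1/L2 = AED/-/- → run A
t=3: L0/L1/L2 = ED/A/- → run E
t=4: L0/L1/L2 = ED/A/- → run E
t=5: L0/L1/L2 = ED/A/- → run E
t=6: L0/L1/L2 = D/AE/- → run D
t=7: L0/L1/L2 = D/AE/- → run D
t=8: L0/L1/L2 = D/AE/- → run D
t=9: L0/L1/L2 = -/AED/- → run A
t=10: L0/L1/L2 = -/AED/- → run A
t=11: L0/L1/L2 = -/AED/- → run A
t=12: L0/L1/L2 = -/AED/- → run A
t=13: L0/L1/L2 = -/ED/- → run E
t=14: L0/L1/L2 = -/ED/- → run E
t=15: L0/L1/L2 = -/ED/- → run E
t=16: L0/L1/L2 = -/ED/- → run E
t=17: L0/L1/L2 = -/ED/- → run E
t=18: L0/L1/L2 = -/D/- → run D
t=19: L0/L1/L2 = -/D/- → run D
t=20: L0/L1/L2 = -/D/- → run D
t=21: L0/L1/L2 = -/D/- → run D
t=22: (idle)

completion order = A, E, D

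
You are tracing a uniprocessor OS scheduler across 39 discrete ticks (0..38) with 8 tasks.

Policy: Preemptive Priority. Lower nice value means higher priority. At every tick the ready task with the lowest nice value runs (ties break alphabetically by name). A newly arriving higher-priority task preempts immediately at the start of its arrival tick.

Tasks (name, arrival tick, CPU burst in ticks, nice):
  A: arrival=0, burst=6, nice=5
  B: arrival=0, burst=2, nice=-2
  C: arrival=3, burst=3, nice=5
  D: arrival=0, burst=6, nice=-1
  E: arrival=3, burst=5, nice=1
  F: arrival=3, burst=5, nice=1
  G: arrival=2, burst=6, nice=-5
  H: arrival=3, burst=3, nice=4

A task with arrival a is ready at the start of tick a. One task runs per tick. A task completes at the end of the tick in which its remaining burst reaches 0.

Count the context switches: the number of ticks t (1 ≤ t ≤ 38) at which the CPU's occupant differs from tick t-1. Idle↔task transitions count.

context switches = 8

t=0: ready={A,B,D} → run B
t=1: ready={A,B,D} → run B
t=2: ready={A,D,G} → run G
t=3: ready={A,C,D,E,F,G,H} → run G
t=4: ready={A,C,D,E,F,G,H} → run G
t=5: ready={A,C,D,E,F,G,H} → run G
t=6: ready={A,C,D,E,F,G,H} → run G
t=7: ready={A,C,D,E,F,G,H} → run G
t=8: ready={A,C,D,E,F,H} → run D
t=9: ready={A,C,D,E,F,H} → run D
t=10: ready={A,C,D,E,F,H} → run D
t=11: ready={A,C,D,E,F,H} → run D
t=12: ready={A,C,D,E,F,H} → run D
t=13: ready={A,C,D,E,F,H} → run D
t=14: ready={A,C,E,F,H} → run E
t=15: ready={A,C,E,F,H} → run E
t=16: ready={A,C,E,F,H} → run E
t=17: ready={A,C,E,F,H} → run E
t=18: ready={A,C,E,F,H} → run E
t=19: ready={A,C,F,H} → run F
t=20: ready={A,C,F,H} → run F
t=21: ready={A,C,F,H} → run F
t=22: ready={A,C,F,H} → run F
t=23: ready={A,C,F,H} → run F
t=24: ready={A,C,H} → run H
t=25: ready={A,C,H} → run H
t=26: ready={A,C,H} → run H
t=27: ready={A,C} → run A
t=28: ready={A,C} → run A
t=29: ready={A,C} → run A
t=30: ready={A,C} → run A
t=31: ready={A,C} → run A
t=32: ready={A,C} → run A
t=33: ready={C} → run C
t=34: ready={C} → run C
t=35: ready={C} → run C
t=36: (idle)
t=37: (idle)
t=38: (idle)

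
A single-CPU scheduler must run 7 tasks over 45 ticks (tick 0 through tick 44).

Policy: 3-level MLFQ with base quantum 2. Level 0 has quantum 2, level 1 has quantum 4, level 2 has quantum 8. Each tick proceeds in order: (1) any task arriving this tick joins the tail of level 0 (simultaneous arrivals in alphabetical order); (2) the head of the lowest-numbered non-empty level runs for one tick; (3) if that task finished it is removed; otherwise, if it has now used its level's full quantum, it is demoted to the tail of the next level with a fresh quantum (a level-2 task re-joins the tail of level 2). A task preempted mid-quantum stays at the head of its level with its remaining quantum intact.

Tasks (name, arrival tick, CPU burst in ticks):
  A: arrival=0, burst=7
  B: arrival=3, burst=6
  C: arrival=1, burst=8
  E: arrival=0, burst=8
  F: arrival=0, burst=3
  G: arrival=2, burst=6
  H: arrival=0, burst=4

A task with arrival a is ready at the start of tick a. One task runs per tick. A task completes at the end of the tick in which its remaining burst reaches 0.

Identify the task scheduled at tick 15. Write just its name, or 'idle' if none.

running at tick 15 = A

t=0: L0/L1/L2 = AEFH/-/- → run A
t=1: L0/L1/L2 = AEFHC/-/- → run A
t=2: L0/L1/L2 = EFHCG/A/- → run E
t=3: L0/L1/L2 = EFHCGB/A/- → run E
t=4: L0/L1/L2 = FHCGB/AE/- → run F
t=5: L0/L1/L2 = FHCGB/AE/- → run F
t=6: L0/L1/L2 = HCGB/AEF/- → run H
t=7: L0/L1/L2 = HCGB/AEF/- → run H
t=8: L0/L1/L2 = CGB/AEFH/- → run C
t=9: L0/L1/L2 = CGB/AEFH/- → run C
t=10: L0/L1/L2 = GB/AEFHC/- → run G
t=11: L0/L1/L2 = GB/AEFHC/- → run G
t=12: L0/L1/L2 = B/AEFHCG/- → run B
t=13: L0/L1/L2 = B/AEFHCG/- → run B
t=14: L0/L1/L2 = -/AEFHCGB/- → run A
t=15: L0/L1/L2 = -/AEFHCGB/- → run A
t=16: L0/L1/L2 = -/AEFHCGB/- → run A
t=17: L0/L1/L2 = -/AEFHCGB/- → run A
t=18: L0/L1/L2 = -/EFHCGB/A → run E
t=19: L0/L1/L2 = -/EFHCGB/A → run E
t=20: L0/L1/L2 = -/EFHCGB/A → run E
t=21: L0/L1/L2 = -/EFHCGB/A → run E
t=22: L0/L1/L2 = -/FHCGB/AE → run F
t=23: L0/L1/L2 = -/HCGB/AE → run H
t=24: L0/L1/L2 = -/HCGB/AE → run H
t=25: L0/L1/L2 = -/CGB/AE → run C
t=26: L0/L1/L2 = -/CGB/AE → run C
t=27: L0/L1/L2 = -/CGB/AE → run C
t=28: L0/L1/L2 = -/CGB/AE → run C
t=29: L0/L1/L2 = -/GB/AEC → run G
t=30: L0/L1/L2 = -/GB/AEC → run G
t=31: L0/L1/L2 = -/GB/AEC → run G
t=32: L0/L1/L2 = -/GB/AEC → run G
t=33: L0/L1/L2 = -/B/AEC → run B
t=34: L0/L1/L2 = -/B/AEC → run B
t=35: L0/L1/L2 = -/B/AEC → run B
t=36: L0/L1/L2 = -/B/AEC → run B
t=37: L0/L1/L2 = -/-/AEC → run A
t=38: L0/L1/L2 = -/-/EC → run E
t=39: L0/L1/L2 = -/-/EC → run E
t=40: L0/L1/L2 = -/-/C → run C
t=41: L0/L1/L2 = -/-/C → run C
t=42: (idle)
t=43: (idle)
t=44: (idle)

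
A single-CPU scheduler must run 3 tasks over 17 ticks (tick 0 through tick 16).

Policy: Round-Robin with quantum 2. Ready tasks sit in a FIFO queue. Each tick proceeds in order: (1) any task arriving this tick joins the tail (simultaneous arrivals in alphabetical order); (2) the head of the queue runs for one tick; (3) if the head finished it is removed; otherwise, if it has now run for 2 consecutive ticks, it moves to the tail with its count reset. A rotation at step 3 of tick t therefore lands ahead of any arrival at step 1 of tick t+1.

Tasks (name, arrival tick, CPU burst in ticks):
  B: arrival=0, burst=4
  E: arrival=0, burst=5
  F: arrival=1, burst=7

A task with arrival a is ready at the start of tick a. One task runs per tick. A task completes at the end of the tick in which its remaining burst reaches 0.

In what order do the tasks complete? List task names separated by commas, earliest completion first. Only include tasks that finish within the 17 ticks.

completion order = B, E, F

t=0: queue=[B,E] q_used=0 → run B
t=1: queue=[B,E,F] q_used=1 → run B
t=2: queue=[E,F,B] q_used=0 → run E
t=3: queue=[E,F,B] q_used=1 → run E
t=4: queue=[F,B,E] q_used=0 → run F
t=5: queue=[F,B,E] q_used=1 → run F
t=6: queue=[B,E,F] q_used=0 → run B
t=7: queue=[B,E,F] q_used=1 → run B
t=8: queue=[E,F] q_used=0 → run E
t=9: queue=[E,F] q_used=1 → run E
t=10: queue=[F,E] q_used=0 → run F
t=11: queue=[F,E] q_used=1 → run F
t=12: queue=[E,F] q_used=0 → run E
t=13: queue=[F] q_used=0 → run F
t=14: queue=[F] q_used=1 → run F
t=15: queue=[F] q_used=0 → run F
t=16: (idle)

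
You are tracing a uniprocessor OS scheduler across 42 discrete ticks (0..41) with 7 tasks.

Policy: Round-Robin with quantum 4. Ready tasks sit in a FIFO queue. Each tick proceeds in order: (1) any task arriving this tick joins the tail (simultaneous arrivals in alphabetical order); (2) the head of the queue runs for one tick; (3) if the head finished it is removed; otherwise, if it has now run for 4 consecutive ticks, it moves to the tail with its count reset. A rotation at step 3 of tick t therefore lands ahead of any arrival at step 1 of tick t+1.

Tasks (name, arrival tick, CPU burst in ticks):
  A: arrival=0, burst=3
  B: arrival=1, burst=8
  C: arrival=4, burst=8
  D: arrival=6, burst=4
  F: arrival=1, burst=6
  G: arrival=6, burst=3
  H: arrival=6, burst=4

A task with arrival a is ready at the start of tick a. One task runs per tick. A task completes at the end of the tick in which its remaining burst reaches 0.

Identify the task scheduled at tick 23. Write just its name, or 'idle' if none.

t=0: queue=[A] q_used=0 → run A
t=1: queue=[A,B,F] q_used=1 → run A
t=2: queue=[A,B,F] q_used=2 → run A
t=3: queue=[B,F] q_used=0 → run B
t=4: queue=[B,F,C] q_used=1 → run B
t=5: queue=[B,F,C] q_used=2 → run B
t=6: queue=[B,F,C,D,G,H] q_used=3 → run B
t=7: queue=[F,C,D,G,H,B] q_used=0 → run F
t=8: queue=[F,C,D,G,H,B] q_used=1 → run F
t=9: queue=[F,C,D,G,H,B] q_used=2 → run F
t=10: queue=[F,C,D,G,H,B] q_used=3 → run F
t=11: queue=[C,D,G,H,B,F] q_used=0 → run C
t=12: queue=[C,D,G,H,B,F] q_used=1 → run C
t=13: queue=[C,D,G,H,B,F] q_used=2 → run C
t=14: queue=[C,D,G,H,B,F] q_used=3 → run C
t=15: queue=[D,G,H,B,F,C] q_used=0 → run D
t=16: queue=[D,G,H,B,F,C] q_used=1 → run D
t=17: queue=[D,G,H,B,F,C] q_used=2 → run D
t=18: queue=[D,G,H,B,F,C] q_used=3 → run D
t=19: queue=[G,H,B,F,C] q_used=0 → run G
t=20: queue=[G,H,B,F,C] q_used=1 → run G
t=21: queue=[G,H,B,F,C] q_used=2 → run G
t=22: queue=[H,B,F,C] q_used=0 → run H
t=23: queue=[H,B,F,C] q_used=1 → run H
t=24: queue=[H,B,F,C] q_used=2 → run H
t=25: queue=[H,B,F,C] q_used=3 → run H
t=26: queue=[B,F,C] q_used=0 → run B
t=27: queue=[B,F,C] q_used=1 → run B
t=28: queue=[B,F,C] q_used=2 → run B
t=29: queue=[B,F,C] q_used=3 → run B
t=30: queue=[F,C] q_used=0 → run F
t=31: queue=[F,C] q_used=1 → run F
t=32: queue=[C] q_used=0 → run C
t=33: queue=[C] q_used=1 → run C
t=34: queue=[C] q_used=2 → run C
t=35: queue=[C] q_used=3 → run C
t=36: (idle)
t=37: (idle)
t=38: (idle)
t=39: (idle)
t=40: (idle)
t=41: (idle)

running at tick 23 = H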